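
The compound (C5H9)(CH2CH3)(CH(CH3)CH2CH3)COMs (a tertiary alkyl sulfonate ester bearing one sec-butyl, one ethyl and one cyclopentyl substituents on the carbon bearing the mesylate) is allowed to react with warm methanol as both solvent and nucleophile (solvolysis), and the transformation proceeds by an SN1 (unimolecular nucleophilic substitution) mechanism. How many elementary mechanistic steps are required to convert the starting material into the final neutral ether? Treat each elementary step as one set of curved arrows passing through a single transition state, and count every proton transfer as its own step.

Step 1: Ionisation: the C–O σ-bond cleaves heterolytically; both bonding electrons depart with MsO⁻, leaving a tertiary carbocation at the α-carbon.
(No 1,2-shift: no single shift to an adjacent carbon would give a more stable cation.)
Step 2: A lone pair on the oxygen of CH3OH attacks the carbocation, forming a new C–O σ-bond and an oxonium ion.
Step 3: Proton transfer from the O–H of the oxonium ion to a solvent molecule delivers the neutral ether.
Total: 3 elementary steps.

3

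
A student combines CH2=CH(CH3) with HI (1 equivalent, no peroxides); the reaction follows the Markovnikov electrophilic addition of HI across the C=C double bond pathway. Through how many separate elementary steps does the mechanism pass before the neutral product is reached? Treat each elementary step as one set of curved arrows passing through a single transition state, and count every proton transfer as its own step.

Step 1: The π electrons of the C=C bond attack a proton of HI; Markovnikov addition places the new C–H on the less-substituted alkene carbon, so the positive charge ends up on the more-substituted carbon — a secondary carbocation. The H–I bond breaks heterolytically, releasing I⁻.
(No 1,2-shift: no single shift to an adjacent carbon would give a more stable cation.)
Step 2: Nucleophilic attack by I⁻ on the carbocation completes the addition, giving R–I.
Total: 2 elementary steps.

2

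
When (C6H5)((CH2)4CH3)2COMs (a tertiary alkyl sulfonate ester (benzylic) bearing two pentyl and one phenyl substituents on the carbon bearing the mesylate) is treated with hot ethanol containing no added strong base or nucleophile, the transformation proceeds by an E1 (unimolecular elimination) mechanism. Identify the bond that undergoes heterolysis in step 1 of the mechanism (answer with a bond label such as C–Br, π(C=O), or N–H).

Step 1: Ionisation: the C–O σ-bond cleaves heterolytically; both bonding electrons depart with MsO⁻, leaving a tertiary carbocation at the α-carbon.
The bond broken in this step is the C–O bond.

C–O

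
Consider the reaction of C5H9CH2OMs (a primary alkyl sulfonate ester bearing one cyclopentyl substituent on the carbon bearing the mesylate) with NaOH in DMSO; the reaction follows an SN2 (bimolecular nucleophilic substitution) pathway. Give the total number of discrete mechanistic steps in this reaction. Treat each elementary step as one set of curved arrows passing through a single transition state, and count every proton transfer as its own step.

Step 1: The hydroxide nucleophile donates a lone pair from O to the α-carbon in a backside attack; simultaneously the C–O σ-bond breaks and both of its electrons leave with MsO⁻. One concerted step with inversion of configuration.
Total: 1 elementary step.

1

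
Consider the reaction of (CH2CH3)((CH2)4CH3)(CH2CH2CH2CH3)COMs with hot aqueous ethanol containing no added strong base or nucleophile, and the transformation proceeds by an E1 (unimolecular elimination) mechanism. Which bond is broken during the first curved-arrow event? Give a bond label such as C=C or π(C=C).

Step 1: Rate-determining heterolysis of the C–O bond gives MsO⁻ and a tertiary carbocation.
The bond broken in this step is the C–O bond.

C–O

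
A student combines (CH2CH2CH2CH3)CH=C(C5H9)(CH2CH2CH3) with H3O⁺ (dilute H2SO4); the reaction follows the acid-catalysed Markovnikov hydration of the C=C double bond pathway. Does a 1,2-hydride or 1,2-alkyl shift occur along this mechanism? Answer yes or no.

no

The first-formed carbocation is tertiary.
No single 1,2-shift to an adjacent carbon would produce a more-substituted cation than the one already present, so no rearrangement occurs.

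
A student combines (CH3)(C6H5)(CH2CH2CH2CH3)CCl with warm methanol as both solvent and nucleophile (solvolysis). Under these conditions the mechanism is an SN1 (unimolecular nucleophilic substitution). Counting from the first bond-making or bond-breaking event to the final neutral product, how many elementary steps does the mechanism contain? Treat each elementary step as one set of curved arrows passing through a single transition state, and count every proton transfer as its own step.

Step 1: The C–Cl bond breaks with both electrons going to the chloride; Cl⁻ leaves and a tertiary carbocation remains.
(No 1,2-shift: no single shift to an adjacent carbon would give a more stable cation.)
Step 2: CH3OH donates an oxygen lone pair into the empty p orbital of the cation, giving a protonated ether (an oxonium ion).
Step 3: Deprotonation of the oxonium oxygen by solvent methanol yields the neutral ether.
Total: 3 elementary steps.

3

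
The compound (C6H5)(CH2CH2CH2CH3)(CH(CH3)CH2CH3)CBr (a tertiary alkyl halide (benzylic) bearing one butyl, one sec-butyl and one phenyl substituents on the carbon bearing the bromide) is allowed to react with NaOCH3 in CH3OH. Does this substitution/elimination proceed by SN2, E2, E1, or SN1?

Conditions: a strong base with a tertiary substrate bearing a β-hydrogen.
These conditions are the textbook signature of the E2 pathway.
A strong (often hindered) base removes a β-H in concert with loss of the leaving group — bimolecular elimination.

E2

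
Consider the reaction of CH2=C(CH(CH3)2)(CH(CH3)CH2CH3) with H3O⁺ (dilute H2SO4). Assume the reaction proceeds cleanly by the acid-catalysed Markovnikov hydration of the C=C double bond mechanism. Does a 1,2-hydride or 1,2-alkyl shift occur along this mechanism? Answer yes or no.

The first-formed carbocation is tertiary.
No single 1,2-shift to an adjacent carbon would produce a more-substituted cation than the one already present, so no rearrangement occurs.

no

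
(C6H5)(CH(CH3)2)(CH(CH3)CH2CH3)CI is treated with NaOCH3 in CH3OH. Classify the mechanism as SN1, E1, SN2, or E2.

E2

Conditions: a strong base with a tertiary substrate bearing a β-hydrogen.
These conditions are the textbook signature of the E2 pathway.
A strong (often hindered) base removes a β-H in concert with loss of the leaving group — bimolecular elimination.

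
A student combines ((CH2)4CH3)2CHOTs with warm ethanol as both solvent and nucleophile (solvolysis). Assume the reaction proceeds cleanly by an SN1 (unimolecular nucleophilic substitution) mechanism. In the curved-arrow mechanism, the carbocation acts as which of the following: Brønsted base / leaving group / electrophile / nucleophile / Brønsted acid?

electrophile

Step 2: CH3CH2OH donates an oxygen lone pair into the empty p orbital of the cation, giving a protonated ether (an oxonium ion).
The carbocation accepts an electron pair into an empty or π* orbital — it is the electrophile.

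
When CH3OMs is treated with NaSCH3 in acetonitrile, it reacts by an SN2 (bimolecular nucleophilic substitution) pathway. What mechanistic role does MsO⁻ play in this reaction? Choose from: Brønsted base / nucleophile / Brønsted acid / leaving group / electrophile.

Step 1: Backside attack by CH3S⁻ on the carbon bearing the mesylate: the new C–S bond forms as the C–O bond breaks, with Walden inversion at carbon.
MsO⁻ departs with both electrons of the breaking σ-bond — that is the definition of a leaving group.

leaving group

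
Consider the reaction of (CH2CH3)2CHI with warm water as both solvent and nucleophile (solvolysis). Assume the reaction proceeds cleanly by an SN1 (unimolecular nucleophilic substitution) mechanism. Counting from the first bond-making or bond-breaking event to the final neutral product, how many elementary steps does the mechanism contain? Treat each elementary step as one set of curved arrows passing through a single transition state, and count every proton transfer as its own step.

3

Step 1: Rate-determining heterolysis of the C–I bond gives I⁻ and a secondary carbocation.
(No 1,2-shift: no single shift to an adjacent carbon would give a more stable cation.)
Step 2: Nucleophilic capture: the oxygen of H2O bonds to the cationic carbon, producing an oxonium-ion intermediate.
Step 3: Deprotonation of the oxonium oxygen by solvent water yields the neutral alcohol.
Total: 3 elementary steps.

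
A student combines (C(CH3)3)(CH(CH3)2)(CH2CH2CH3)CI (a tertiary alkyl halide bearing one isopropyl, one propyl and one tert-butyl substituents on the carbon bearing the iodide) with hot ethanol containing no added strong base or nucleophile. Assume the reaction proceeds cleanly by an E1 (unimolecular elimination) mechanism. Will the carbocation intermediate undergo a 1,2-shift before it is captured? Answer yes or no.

The first-formed carbocation is tertiary.
No single 1,2-shift to an adjacent carbon would produce a more-substituted cation than the one already present, so no rearrangement occurs.

no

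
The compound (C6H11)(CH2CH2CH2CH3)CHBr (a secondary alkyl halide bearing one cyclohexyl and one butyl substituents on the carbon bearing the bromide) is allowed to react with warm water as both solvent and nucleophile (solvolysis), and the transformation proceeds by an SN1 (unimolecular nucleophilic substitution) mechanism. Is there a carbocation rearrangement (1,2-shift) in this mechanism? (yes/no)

yes

The first-formed carbocation is secondary.
The adjacent cyclohexyl carbon already bears 2 other carbon substituents and has a hydrogen to migrate; after a 1,2-hydride shift from that carbon the positive charge sits on a tertiary centre.
Tertiary is more stable than secondary, so the shift occurs.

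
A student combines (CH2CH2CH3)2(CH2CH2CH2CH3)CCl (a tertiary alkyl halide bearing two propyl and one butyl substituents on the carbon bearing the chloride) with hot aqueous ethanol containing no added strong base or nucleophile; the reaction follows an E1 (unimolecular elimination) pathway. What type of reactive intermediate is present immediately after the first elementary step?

Step 1: Unassisted departure of Cl⁻ (taking the C–Cl bonding pair) generates a tertiary carbocation.
After step 1 the species present is a tertiary carbocation.

tertiary carbocation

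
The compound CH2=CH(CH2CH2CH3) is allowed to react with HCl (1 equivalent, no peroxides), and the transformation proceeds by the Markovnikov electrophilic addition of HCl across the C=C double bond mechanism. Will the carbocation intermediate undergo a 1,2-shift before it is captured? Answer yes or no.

The first-formed carbocation is secondary.
No single 1,2-shift to an adjacent carbon would produce a more-substituted cation than the one already present, so no rearrangement occurs.

no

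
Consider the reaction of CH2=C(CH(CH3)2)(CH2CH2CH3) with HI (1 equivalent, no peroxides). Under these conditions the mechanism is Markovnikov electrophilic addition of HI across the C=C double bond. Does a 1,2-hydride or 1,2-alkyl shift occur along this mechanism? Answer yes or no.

The first-formed carbocation is tertiary.
No single 1,2-shift to an adjacent carbon would produce a more-substituted cation than the one already present, so no rearrangement occurs.

no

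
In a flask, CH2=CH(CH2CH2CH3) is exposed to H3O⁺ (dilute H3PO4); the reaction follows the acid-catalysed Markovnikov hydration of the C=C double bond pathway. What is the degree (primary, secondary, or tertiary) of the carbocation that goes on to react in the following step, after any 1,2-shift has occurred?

Step 1: The π electrons of the C=C bond attack a proton of H3O⁺; Markovnikov addition places the new C–H on the less-substituted alkene carbon, so the positive charge ends up on the more-substituted carbon — a secondary carbocation. H2O is released.
No single 1,2-shift to an adjacent carbon would give a more-substituted cation, so no rearrangement occurs.

secondary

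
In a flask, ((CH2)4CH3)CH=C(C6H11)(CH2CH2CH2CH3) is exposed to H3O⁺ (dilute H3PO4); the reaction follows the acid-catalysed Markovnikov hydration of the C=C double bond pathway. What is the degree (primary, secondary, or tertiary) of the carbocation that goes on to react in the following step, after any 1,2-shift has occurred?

Step 1: The π electrons of the C=C bond attack a proton of H3O⁺; Markovnikov addition places the new C–H on the less-substituted alkene carbon, so the positive charge ends up on the more-substituted carbon — a tertiary carbocation. H2O is released.
No single 1,2-shift to an adjacent carbon would give a more-substituted cation, so no rearrangement occurs.

tertiary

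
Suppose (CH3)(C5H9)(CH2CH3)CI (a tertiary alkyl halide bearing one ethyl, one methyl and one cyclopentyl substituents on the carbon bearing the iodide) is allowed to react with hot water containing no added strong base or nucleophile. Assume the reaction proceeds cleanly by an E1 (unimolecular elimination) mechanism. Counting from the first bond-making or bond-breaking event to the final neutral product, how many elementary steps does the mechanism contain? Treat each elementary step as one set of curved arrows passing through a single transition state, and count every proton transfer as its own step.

2

Step 1: Rate-determining heterolysis of the C–I bond gives I⁻ and a tertiary carbocation.
(No 1,2-shift: no single shift to an adjacent carbon would give a more stable cation.)
Step 2: A water molecule (solvent) deprotonates a β-carbon; as the C–H bond breaks, those electrons form the new alkene π bond.
Total: 2 elementary steps.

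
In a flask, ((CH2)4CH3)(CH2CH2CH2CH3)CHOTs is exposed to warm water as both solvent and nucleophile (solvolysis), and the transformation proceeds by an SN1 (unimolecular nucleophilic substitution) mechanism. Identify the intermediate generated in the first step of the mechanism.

Step 1: Ionisation: the C–O σ-bond cleaves heterolytically; both bonding electrons depart with TsO⁻, leaving a secondary carbocation at the α-carbon.
After step 1 the species present is a secondary carbocation.

secondary carbocation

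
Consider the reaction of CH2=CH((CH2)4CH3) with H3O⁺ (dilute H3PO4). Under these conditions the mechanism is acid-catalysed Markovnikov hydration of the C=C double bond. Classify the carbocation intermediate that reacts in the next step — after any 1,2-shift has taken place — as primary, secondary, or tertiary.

Step 1: Electrophilic addition begins with the π(C=C) electrons forming a bond to the proton of H3O⁺. Following Markovnikov's rule, the resulting cation is secondary. H2O is released.
No single 1,2-shift to an adjacent carbon would give a more-substituted cation, so no rearrangement occurs.

secondary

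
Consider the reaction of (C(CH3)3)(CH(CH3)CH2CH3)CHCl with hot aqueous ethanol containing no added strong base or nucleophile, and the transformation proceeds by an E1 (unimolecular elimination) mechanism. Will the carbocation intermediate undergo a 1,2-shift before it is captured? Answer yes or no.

yes

The first-formed carbocation is secondary.
The adjacent sec-butyl carbon already bears 2 other carbon substituents and has a hydrogen to migrate; after a 1,2-hydride shift from that carbon the positive charge sits on a tertiary centre.
Tertiary is more stable than secondary, so the shift occurs.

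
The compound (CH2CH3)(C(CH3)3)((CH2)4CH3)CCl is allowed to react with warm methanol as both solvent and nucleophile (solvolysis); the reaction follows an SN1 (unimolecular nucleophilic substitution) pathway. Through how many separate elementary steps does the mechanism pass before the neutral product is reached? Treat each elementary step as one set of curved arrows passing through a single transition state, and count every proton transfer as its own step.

Step 1: Ionisation: the C–Cl σ-bond cleaves heterolytically; both bonding electrons depart with Cl⁻, leaving a tertiary carbocation at the α-carbon.
(No 1,2-shift: no single shift to an adjacent carbon would give a more stable cation.)
Step 2: CH3OH donates an oxygen lone pair into the empty p orbital of the cation, giving a protonated ether (an oxonium ion).
Step 3: A second solvent molecule removes the proton on oxygen, giving the neutral ether product.
Total: 3 elementary steps.

3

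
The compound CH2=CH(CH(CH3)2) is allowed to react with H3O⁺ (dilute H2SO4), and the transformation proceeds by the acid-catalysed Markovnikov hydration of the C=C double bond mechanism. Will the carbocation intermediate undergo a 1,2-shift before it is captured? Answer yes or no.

The first-formed carbocation is secondary.
The adjacent isopropyl carbon already bears 2 other carbon substituents and has a hydrogen to migrate; after a 1,2-hydride shift from that carbon the positive charge sits on a tertiary centre.
Tertiary is more stable than secondary, so the shift occurs.

yes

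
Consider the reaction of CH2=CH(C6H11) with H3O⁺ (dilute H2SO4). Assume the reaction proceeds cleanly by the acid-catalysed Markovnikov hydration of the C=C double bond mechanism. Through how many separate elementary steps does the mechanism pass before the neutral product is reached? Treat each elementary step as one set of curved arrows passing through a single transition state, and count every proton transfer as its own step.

4

Step 1: The π electrons of the C=C bond attack a proton of H3O⁺; Markovnikov addition places the new C–H on the less-substituted alkene carbon, so the positive charge ends up on the more-substituted carbon — a secondary carbocation. H2O is released.
Step 2: A 1,2-hydride shift from the adjacent cyclohexyl carbon moves the positive charge from the secondary centre to an adjacent carbon, generating a more stable tertiary carbocation.
Step 3: Water acts as the nucleophile: an oxygen lone pair bonds to the cationic carbon, giving an oxonium-ion intermediate.
Step 4: Proton transfer from the O–H of the oxonium ion to H2O completes the catalytic cycle and yields the alcohol.
Total: 4 elementary steps.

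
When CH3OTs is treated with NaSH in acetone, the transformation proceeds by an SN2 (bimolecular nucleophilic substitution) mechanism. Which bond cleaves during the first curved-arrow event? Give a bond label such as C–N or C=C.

C–O

Step 1: HS⁻ attacks the back face of the α-carbon while TsO⁻ departs with the C–O bonding pair — a single concerted displacement through a pentacoordinate transition state.
The bond broken in this step is the C–O bond.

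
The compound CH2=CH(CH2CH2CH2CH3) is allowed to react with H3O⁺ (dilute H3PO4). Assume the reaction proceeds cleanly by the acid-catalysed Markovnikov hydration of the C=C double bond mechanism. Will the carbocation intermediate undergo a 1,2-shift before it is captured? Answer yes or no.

no

The first-formed carbocation is secondary.
No single 1,2-shift to an adjacent carbon would produce a more-substituted cation than the one already present, so no rearrangement occurs.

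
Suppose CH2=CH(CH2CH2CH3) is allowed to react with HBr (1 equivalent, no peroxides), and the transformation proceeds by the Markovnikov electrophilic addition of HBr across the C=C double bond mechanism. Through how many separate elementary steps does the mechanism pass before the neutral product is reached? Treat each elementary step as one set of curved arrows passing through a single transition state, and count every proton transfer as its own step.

2

Step 1: The π electrons of the C=C bond attack a proton of HBr; Markovnikov addition places the new C–H on the less-substituted alkene carbon, so the positive charge ends up on the more-substituted carbon — a secondary carbocation. The H–Br bond breaks heterolytically, releasing Br⁻.
(No 1,2-shift: no single shift to an adjacent carbon would give a more stable cation.)
Step 2: The Br⁻ anion donates a lone pair to the carbocation, forming the new C–Br σ-bond and giving the neutral alkyl halide.
Total: 2 elementary steps.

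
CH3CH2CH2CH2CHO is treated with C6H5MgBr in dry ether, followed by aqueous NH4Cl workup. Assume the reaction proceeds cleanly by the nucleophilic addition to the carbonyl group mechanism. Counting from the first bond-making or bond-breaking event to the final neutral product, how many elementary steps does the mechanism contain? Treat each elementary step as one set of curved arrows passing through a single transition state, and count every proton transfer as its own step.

Step 1: the carbanion-like carbon of C6H5MgBr attacks the sp² carbonyl carbon; the C=O π bond breaks and the electrons end up as a lone pair on the alkoxide oxygen of the tetrahedral intermediate.
Step 2: The alkoxide picks up a proton during aqueous NH4Cl workup to yield an alcohol.
Total: 2 elementary steps.

2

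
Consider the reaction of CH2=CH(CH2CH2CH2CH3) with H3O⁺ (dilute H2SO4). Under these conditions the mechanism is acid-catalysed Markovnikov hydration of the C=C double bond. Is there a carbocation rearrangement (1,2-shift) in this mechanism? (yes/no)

The first-formed carbocation is secondary.
No single 1,2-shift to an adjacent carbon would produce a more-substituted cation than the one already present, so no rearrangement occurs.

no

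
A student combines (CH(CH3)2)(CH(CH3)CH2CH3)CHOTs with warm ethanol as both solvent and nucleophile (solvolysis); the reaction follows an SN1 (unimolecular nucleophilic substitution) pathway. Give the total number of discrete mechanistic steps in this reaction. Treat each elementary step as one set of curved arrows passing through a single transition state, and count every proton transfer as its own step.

Step 1: Unassisted departure of TsO⁻ (taking the C–O bonding pair) generates a secondary carbocation.
Step 2: A hydride (H with its bonding pair) migrates from the adjacent sec-butyl carbon to the cationic centre — a 1,2-hydride shift — upgrading the secondary cation to a tertiary one.
Step 3: CH3CH2OH donates an oxygen lone pair into the empty p orbital of the cation, giving a protonated ether (an oxonium ion).
Step 4: Deprotonation of the oxonium oxygen by solvent ethanol yields the neutral ether.
Total: 4 elementary steps.

4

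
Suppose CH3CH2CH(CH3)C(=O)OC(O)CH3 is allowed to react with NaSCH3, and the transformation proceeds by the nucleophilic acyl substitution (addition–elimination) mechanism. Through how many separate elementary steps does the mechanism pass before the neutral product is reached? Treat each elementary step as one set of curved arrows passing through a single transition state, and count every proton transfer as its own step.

Step 1: Nucleophilic addition of CH3S⁻ to the acyl carbon breaks the π(C=O) bond and yields a tetrahedral, anionic intermediate.
Step 2: An oxygen lone pair re-forms the C=O π bond as the C–O σ-bond breaks; CH3CO2⁻ is expelled.
Total: 2 elementary steps.

2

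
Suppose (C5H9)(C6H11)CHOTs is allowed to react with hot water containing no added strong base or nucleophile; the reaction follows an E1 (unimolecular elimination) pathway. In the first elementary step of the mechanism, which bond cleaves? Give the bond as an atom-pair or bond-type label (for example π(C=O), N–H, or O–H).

Step 1: Unassisted departure of TsO⁻ (taking the C–O bonding pair) generates a secondary carbocation.
The bond broken in this step is the C–O bond.

C–O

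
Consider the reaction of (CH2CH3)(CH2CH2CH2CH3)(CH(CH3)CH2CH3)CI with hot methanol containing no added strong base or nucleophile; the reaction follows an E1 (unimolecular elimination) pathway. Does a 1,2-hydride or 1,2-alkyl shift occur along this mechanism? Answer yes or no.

The first-formed carbocation is tertiary.
No single 1,2-shift to an adjacent carbon would produce a more-substituted cation than the one already present, so no rearrangement occurs.

no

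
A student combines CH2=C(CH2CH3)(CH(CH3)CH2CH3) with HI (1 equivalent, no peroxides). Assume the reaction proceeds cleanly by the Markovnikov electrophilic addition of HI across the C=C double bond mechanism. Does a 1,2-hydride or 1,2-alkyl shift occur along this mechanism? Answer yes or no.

The first-formed carbocation is tertiary.
No single 1,2-shift to an adjacent carbon would produce a more-substituted cation than the one already present, so no rearrangement occurs.

no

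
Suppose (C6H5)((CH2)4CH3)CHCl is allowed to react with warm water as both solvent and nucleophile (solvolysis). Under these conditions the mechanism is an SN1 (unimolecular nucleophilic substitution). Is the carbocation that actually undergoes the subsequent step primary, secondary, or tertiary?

secondary

Step 1: Rate-determining heterolysis of the C–Cl bond gives Cl⁻ and a secondary carbocation.
No single 1,2-shift to an adjacent carbon would give a more-substituted cation, so no rearrangement occurs.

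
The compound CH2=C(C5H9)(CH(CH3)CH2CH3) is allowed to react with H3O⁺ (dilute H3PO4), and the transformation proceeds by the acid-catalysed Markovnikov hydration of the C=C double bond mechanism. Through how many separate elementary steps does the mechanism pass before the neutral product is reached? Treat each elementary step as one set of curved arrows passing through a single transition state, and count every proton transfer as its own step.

Step 1: Electrophilic addition begins with the π(C=C) electrons forming a bond to the proton of H3O⁺. Following Markovnikov's rule, the resulting cation is tertiary. H2O is released.
(No 1,2-shift: no single shift to an adjacent carbon would give a more stable cation.)
Step 2: A lone pair on the oxygen of H2O attacks the carbocation, forming a C–O bond and an oxonium ion (a protonated alcohol).
Step 3: Deprotonation of the oxonium ion by a water molecule delivers the neutral alcohol and regenerates the acid catalyst.
Total: 3 elementary steps.

3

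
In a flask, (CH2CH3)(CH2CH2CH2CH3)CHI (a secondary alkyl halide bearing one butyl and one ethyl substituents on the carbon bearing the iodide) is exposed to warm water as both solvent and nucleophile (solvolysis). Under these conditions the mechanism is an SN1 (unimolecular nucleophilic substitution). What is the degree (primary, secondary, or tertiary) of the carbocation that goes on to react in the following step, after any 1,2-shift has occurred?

Step 1: Ionisation: the C–I σ-bond cleaves heterolytically; both bonding electrons depart with I⁻, leaving a secondary carbocation at the α-carbon.
No single 1,2-shift to an adjacent carbon would give a more-substituted cation, so no rearrangement occurs.

secondary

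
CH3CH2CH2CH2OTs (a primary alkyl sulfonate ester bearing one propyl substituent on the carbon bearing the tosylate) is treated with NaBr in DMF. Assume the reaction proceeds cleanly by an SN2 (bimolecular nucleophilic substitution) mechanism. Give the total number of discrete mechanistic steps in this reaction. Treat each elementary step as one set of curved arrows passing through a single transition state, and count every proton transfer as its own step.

Step 1: Br⁻ attacks the back face of the α-carbon while TsO⁻ departs with the C–O bonding pair — a single concerted displacement through a pentacoordinate transition state.
Total: 1 elementary step.

1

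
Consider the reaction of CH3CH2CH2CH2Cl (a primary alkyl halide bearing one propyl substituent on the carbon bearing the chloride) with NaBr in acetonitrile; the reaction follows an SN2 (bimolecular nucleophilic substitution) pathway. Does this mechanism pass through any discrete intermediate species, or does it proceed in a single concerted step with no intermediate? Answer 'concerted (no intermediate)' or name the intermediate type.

The bromide nucleophile donates a lone pair from Br to the α-carbon in a backside attack; simultaneously the C–Cl σ-bond breaks and both of its electrons leave with Cl⁻. One concerted step with inversion of configuration.
All bond changes occur in one transition state; no discrete intermediate is formed.

concerted (no intermediate)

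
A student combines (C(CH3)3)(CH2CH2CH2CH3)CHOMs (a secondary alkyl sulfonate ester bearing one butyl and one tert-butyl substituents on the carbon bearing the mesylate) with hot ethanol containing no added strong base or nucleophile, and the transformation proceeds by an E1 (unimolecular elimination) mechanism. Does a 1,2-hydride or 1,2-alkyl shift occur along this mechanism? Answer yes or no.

yes

The first-formed carbocation is secondary.
The adjacent tert-butyl carbon has no hydrogen but bears methyl groups; migration of one methyl with its bonding pair (a 1,2-methyl shift) places the charge on a tertiary centre.
Tertiary is more stable than secondary, so the shift occurs.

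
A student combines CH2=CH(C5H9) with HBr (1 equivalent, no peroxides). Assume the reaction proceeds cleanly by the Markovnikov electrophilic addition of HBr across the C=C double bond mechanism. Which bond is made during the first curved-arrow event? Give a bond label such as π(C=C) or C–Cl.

Step 1: Electrophilic addition begins with the π(C=C) electrons forming a bond to the proton of HBr. Following Markovnikov's rule, the resulting cation is secondary. The H–Br bond breaks heterolytically, releasing Br⁻.
The bond formed in this step is the C–H bond.

C–H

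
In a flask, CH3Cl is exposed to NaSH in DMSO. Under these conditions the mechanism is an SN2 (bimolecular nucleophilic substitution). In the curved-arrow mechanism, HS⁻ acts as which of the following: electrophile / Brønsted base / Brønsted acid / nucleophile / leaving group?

Step 1: Backside attack by HS⁻ on the carbon bearing the chloride: the new C–S bond forms as the C–Cl bond breaks, with Walden inversion at carbon.
HS⁻ donates an electron pair to form a new σ-bond to carbon — it is the nucleophile.

nucleophile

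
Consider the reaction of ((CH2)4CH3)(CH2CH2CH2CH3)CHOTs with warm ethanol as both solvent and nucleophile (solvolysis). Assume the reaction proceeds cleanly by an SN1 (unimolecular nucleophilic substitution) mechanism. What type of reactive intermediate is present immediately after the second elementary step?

Step 1: Unassisted departure of TsO⁻ (taking the C–O bonding pair) generates a secondary carbocation.
Step 2: CH3CH2OH donates an oxygen lone pair into the empty p orbital of the cation, giving a protonated ether (an oxonium ion).
After step 2 the species present is an oxonium ion.

oxonium ion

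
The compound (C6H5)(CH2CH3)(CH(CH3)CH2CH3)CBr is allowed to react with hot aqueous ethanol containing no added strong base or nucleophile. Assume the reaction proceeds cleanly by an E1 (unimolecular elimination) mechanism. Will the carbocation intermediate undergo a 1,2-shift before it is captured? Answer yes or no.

The first-formed carbocation is tertiary.
No single 1,2-shift to an adjacent carbon would produce a more-substituted cation than the one already present, so no rearrangement occurs.

no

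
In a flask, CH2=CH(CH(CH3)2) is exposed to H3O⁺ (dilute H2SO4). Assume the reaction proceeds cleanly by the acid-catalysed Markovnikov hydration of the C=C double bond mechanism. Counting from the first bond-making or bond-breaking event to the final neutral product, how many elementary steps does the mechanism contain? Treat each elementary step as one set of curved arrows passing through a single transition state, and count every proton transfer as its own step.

4

Step 1: The π electrons of the C=C bond attack a proton of H3O⁺; Markovnikov addition places the new C–H on the less-substituted alkene carbon, so the positive charge ends up on the more-substituted carbon — a secondary carbocation. H2O is released.
Step 2: A 1,2-hydride shift from the adjacent isopropyl carbon moves the positive charge from the secondary centre to an adjacent carbon, generating a more stable tertiary carbocation.
Step 3: A lone pair on the oxygen of H2O attacks the carbocation, forming a C–O bond and an oxonium ion (a protonated alcohol).
Step 4: H2O removes a proton from the oxonium oxygen, regenerating H3O⁺ and giving the neutral alcohol.
Total: 4 elementary steps.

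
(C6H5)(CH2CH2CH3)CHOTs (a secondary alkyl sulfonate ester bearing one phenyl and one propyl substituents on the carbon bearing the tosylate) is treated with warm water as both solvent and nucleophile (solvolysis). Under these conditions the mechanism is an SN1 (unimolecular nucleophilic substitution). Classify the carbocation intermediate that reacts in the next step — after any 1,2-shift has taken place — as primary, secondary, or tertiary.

secondary

Step 1: Ionisation: the C–O σ-bond cleaves heterolytically; both bonding electrons depart with TsO⁻, leaving a secondary carbocation at the α-carbon.
No single 1,2-shift to an adjacent carbon would give a more-substituted cation, so no rearrangement occurs.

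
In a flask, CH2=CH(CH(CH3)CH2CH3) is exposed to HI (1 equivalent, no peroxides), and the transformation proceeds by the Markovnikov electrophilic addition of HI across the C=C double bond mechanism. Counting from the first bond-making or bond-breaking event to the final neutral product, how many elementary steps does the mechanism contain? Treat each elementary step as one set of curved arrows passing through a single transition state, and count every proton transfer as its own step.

3

Step 1: The π electrons of the C=C bond attack a proton of HI; Markovnikov addition places the new C–H on the less-substituted alkene carbon, so the positive charge ends up on the more-substituted carbon — a secondary carbocation. The H–I bond breaks heterolytically, releasing I⁻.
Step 2: Carbocation rearrangement: a 1,2-hydride shift from the adjacent sec-butyl carbon converts the initially-formed secondary cation into the more stable tertiary cation.
Step 3: Nucleophilic attack by I⁻ on the carbocation completes the addition, giving R–I.
Total: 3 elementary steps.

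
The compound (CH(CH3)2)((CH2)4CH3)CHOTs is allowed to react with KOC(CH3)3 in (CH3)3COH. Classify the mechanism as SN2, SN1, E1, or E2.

E2

Conditions: a strong/bulky base with a secondary substrate bearing a β-hydrogen.
These conditions are the textbook signature of the E2 pathway.
A strong (often hindered) base removes a β-H in concert with loss of the leaving group — bimolecular elimination.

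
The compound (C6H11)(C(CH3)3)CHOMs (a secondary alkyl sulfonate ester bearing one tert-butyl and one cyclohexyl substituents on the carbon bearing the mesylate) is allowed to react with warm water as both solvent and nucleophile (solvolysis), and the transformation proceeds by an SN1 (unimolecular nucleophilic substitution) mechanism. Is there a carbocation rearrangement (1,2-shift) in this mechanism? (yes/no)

The first-formed carbocation is secondary.
The adjacent cyclohexyl carbon already bears 2 other carbon substituents and has a hydrogen to migrate; after a 1,2-hydride shift from that carbon the positive charge sits on a tertiary centre.
Tertiary is more stable than secondary, so the shift occurs.

yes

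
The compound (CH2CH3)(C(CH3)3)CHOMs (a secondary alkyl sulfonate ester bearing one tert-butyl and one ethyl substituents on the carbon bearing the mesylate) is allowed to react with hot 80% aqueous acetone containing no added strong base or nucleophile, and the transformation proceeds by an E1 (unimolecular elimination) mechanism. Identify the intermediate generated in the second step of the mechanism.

tertiary carbocation

Step 1: Rate-determining heterolysis of the C–O bond gives MsO⁻ and a secondary carbocation.
Step 2: A 1,2-methyl shift from the adjacent tert-butyl carbon moves the positive charge from the secondary centre to an adjacent carbon, generating a more stable tertiary carbocation.
After step 2 the species present is a tertiary carbocation.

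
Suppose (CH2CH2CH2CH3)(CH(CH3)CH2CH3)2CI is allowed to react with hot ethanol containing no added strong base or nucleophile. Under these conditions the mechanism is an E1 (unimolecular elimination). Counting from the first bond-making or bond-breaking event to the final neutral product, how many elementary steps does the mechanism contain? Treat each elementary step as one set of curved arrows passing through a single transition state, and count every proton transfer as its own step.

2

Step 1: The C–I bond breaks with both electrons going to the iodide; I⁻ leaves and a tertiary carbocation remains.
(No 1,2-shift: no single shift to an adjacent carbon would give a more stable cation.)
Step 2: Loss of a β-proton to an ethanol molecule of the solvent: the C–H bonding pair collapses toward the cationic carbon to form the C=C π bond, yielding the alkene.
Total: 2 elementary steps.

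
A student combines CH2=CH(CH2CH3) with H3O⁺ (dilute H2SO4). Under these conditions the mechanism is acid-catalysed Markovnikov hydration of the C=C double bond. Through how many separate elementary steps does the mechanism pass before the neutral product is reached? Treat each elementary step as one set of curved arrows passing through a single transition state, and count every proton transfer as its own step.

3

Step 1: Protonation of the alkene by H3O⁺: the π bond acts as the nucleophile and picks up H⁺, giving the more stable (Markovnikov) secondary carbocation. H2O is released.
(No 1,2-shift: no single shift to an adjacent carbon would give a more stable cation.)
Step 2: A lone pair on the oxygen of H2O attacks the carbocation, forming a C–O bond and an oxonium ion (a protonated alcohol).
Step 3: Deprotonation of the oxonium ion by a water molecule delivers the neutral alcohol and regenerates the acid catalyst.
Total: 3 elementary steps.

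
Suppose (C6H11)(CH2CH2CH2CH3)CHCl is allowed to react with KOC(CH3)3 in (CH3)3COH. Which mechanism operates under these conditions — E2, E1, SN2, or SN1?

Conditions: a strong/bulky base with a secondary substrate bearing a β-hydrogen.
These conditions are the textbook signature of the E2 pathway.
A strong (often hindered) base removes a β-H in concert with loss of the leaving group — bimolecular elimination.

E2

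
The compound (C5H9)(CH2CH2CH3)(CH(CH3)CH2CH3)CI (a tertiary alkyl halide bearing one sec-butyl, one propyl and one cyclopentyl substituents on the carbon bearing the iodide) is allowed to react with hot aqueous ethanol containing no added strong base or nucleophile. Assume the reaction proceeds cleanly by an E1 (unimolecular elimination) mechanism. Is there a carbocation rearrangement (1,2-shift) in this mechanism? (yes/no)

The first-formed carbocation is tertiary.
No single 1,2-shift to an adjacent carbon would produce a more-substituted cation than the one already present, so no rearrangement occurs.

no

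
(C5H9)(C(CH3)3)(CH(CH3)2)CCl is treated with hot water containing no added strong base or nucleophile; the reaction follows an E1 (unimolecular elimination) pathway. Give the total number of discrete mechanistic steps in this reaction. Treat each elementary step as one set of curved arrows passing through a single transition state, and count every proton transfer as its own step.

2

Step 1: Rate-determining heterolysis of the C–Cl bond gives Cl⁻ and a tertiary carbocation.
(No 1,2-shift: no single shift to an adjacent carbon would give a more stable cation.)
Step 2: A water molecule (solvent) deprotonates a β-carbon; as the C–H bond breaks, those electrons form the new alkene π bond.
Total: 2 elementary steps.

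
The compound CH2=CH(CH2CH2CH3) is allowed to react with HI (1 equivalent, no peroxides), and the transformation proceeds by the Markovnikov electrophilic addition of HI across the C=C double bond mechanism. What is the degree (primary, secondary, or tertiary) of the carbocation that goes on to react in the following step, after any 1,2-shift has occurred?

secondary

Step 1: The π electrons of the C=C bond attack a proton of HI; Markovnikov addition places the new C–H on the less-substituted alkene carbon, so the positive charge ends up on the more-substituted carbon — a secondary carbocation. The H–I bond breaks heterolytically, releasing I⁻.
No single 1,2-shift to an adjacent carbon would give a more-substituted cation, so no rearrangement occurs.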